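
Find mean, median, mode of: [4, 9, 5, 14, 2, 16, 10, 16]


Sorted: [2, 4, 5, 9, 10, 14, 16, 16]
Mean = 76/8 = 19/2
Median = 19/2
Freq: {4: 1, 9: 1, 5: 1, 14: 1, 2: 1, 16: 2, 10: 1}
Mode: [16]

Mean=19/2, Median=19/2, Mode=16


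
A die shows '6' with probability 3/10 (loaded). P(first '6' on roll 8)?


Geometric: P(X=8) = (1-p)^(k-1)×p = (7/10)^7×3/10 = 2470629/100000000

P(X=8) = 2470629/100000000 ≈ 2.47%


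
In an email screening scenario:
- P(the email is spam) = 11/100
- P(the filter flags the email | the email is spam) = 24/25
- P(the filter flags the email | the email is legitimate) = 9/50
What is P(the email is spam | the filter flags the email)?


Using Bayes' theorem:
P(A|B) = P(B|A)·P(A) / P(B)

P(the filter flags the email) = 24/25 × 11/100 + 9/50 × 89/100
= 66/625 + 801/5000 = 1329/5000

P(the email is spam|the filter flags the email) = (66/625) / (1329/5000) = 176/443

P(the email is spam|the filter flags the email) = 176/443 ≈ 39.73%


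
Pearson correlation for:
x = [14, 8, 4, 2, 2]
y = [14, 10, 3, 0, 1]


n=5, Σx=30, Σy=28, Σxy=290, Σx²=284, Σy²=306
r = (5×290 - 30×28)/√((5×284 - 30²)(5×306 - 28²))
= 610/√(520×746) = 610/√387920 ≈ 610/622.8322 ≈ 0.9794

r ≈ 0.9794


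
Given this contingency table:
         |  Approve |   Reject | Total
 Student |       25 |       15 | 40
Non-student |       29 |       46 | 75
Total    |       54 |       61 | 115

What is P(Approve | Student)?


P(Approve | Student) = 25/(25+15) = 25/40 = 5/8

P(Approve|Student) = 5/8 ≈ 62.50%


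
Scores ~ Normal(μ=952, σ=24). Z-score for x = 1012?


z = (x - μ)/σ = (1012 - 952)/24 = 2.5

z = 2.5


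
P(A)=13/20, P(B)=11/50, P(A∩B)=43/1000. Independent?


P(A)×P(B) = 143/1000
P(A∩B) = 43/1000
Not equal → NOT independent

No, not independent


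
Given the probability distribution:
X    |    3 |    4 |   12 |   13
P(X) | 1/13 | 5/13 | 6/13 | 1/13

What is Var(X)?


E[X] = 108/13
E[X²] = 1122/13
Var(X) = E[X²] - (E[X])² = 1122/13 - 11664/169 = 2922/169

Var(X) = 2922/169 ≈ 17.2899


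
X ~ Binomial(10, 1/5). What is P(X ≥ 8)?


P(X ≥ 8) = Σ P(X=i) for i=8..10
P(X=8) = 144/1953125
P(X=9) = 8/1953125
P(X=10) = 1/9765625
Sum = 761/9765625

P(X ≥ 8) = 761/9765625 ≈ 0.01%


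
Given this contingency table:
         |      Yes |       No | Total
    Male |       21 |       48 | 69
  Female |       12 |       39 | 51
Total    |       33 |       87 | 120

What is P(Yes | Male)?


P(Yes | Male) = 21/(21+48) = 21/69 = 7/23

P(Yes|Male) = 7/23 ≈ 30.43%


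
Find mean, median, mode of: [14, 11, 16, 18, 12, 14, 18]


Sorted: [11, 12, 14, 14, 16, 18, 18]
Mean = 103/7
Median = 14
Freq: {14: 2, 11: 1, 16: 1, 18: 2, 12: 1}
Mode: [14, 18]

Mean=103/7, Median=14, Mode=[14, 18]


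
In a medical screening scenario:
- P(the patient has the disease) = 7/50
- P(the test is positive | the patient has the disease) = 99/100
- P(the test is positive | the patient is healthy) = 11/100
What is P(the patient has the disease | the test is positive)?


Using Bayes' theorem:
P(A|B) = P(B|A)·P(A) / P(B)

P(the test is positive) = 99/100 × 7/50 + 11/100 × 43/50
= 693/5000 + 473/5000 = 583/2500

P(the patient has the disease|the test is positive) = (693/5000) / (583/2500) = 63/106

P(the patient has the disease|the test is positive) = 63/106 ≈ 59.43%


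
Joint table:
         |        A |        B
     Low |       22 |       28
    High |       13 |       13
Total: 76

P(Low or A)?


P(Low∨A) = P(Low) + P(A) - P(Low∧A)
= (50 + 35 - 22)/76 = 63/76

P = 63/76 ≈ 82.89%


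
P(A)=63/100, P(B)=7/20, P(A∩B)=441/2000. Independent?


P(A)×P(B) = 441/2000
P(A∩B) = 441/2000
Equal ✓ → Independent

Yes, independent


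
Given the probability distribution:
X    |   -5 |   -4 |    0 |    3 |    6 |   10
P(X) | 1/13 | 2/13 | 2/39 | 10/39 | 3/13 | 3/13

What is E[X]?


E[X] = Σ x·P(X=x)
= (-5)×(1/13) + (-4)×(2/13) + (0)×(2/39) + (3)×(10/39) + (6)×(3/13) + (10)×(3/13)
= 45/13

E[X] = 45/13


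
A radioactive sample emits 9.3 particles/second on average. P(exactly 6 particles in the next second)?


Poisson(λ=9.3): P(X=6) = e^(-λ)×λ^k/k!
= e^(-9.3) × 9.3^6 / 6!
≈ 9.142423148e-05 × 646990.183449 / 720 ≈ 0.082154

P(X=6) ≈ 0.082154 ≈ 8.22%


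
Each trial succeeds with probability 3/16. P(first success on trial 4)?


Geometric: P(X=4) = (1-p)^(k-1)×p = (13/16)^3×3/16 = 6591/65536

P(X=4) = 6591/65536 ≈ 10.06%


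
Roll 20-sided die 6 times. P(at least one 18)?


P(no 18)^6 = (19/20)^6 = 47045881/64000000
P(≥1) = 1 - 47045881/64000000 = 16954119/64000000

P = 16954119/64000000 ≈ 26.49%


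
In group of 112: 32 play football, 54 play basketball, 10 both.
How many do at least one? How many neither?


|A∪B| = 32+54-10 = 76
Neither = 112-76 = 36

At least one: 76; Neither: 36


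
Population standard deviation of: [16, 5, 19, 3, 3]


Mean = 46/5
  (16-46/5)²=1156/25
  (5-46/5)²=441/25
  (19-46/5)²=2401/25
  (3-46/5)²=961/25
  (3-46/5)²=961/25
Σ(x-μ)² = 1184/5
σ² = (1184/5)/5 = 1184/25

σ = √(1184/25) ≈ 6.8819


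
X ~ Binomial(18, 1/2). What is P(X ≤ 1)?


P(X ≤ 1) = Σ P(X=i) for i=0..1
P(X=0) = 1/262144
P(X=1) = 9/131072
Sum = 19/262144

P(X ≤ 1) = 19/262144 ≈ 0.01%


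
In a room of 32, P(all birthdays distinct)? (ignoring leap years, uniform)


P(all different) = Π(365-i)/365 for i=0..31
= (365/365)×(364/365)×...×(334/365)
= 0.246652

P ≈ 0.2467 ≈ 24.67%


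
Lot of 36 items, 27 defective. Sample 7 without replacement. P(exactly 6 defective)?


Hypergeometric: C(27,6)×C(9,1)/C(36,7)
= 296010×9/8347680 = 2691/8432

P(X=6) = 2691/8432 ≈ 31.91%


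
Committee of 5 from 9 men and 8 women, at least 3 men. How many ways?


Count by #men:
  3M,2W: C(9,3)×C(8,2)=2352
  4M,1W: C(9,4)×C(8,1)=1008
  5M,0W: C(9,5)×C(8,0)=126
Total = 3486

3486


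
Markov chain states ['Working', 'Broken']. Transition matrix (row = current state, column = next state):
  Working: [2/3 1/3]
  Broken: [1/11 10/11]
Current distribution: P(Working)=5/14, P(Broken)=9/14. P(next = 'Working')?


P(next=Working) = Σᵢ P(now=i)×P(i→Working)
= 5/14×2/3 + 9/14×1/11
= 5/21 + 9/154 = 137/462

P = 137/462 ≈ 0.2965


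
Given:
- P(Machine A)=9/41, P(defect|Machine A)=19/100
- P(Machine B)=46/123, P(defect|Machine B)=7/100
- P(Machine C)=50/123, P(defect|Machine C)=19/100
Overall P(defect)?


P(B) = Σ P(B|Aᵢ)×P(Aᵢ)
  19/100×9/41 = 171/4100
  7/100×46/123 = 161/6150
  19/100×50/123 = 19/246
Sum = 119/820

P(defect) = 119/820 ≈ 14.51%


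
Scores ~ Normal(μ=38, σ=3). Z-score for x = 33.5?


z = (x - μ)/σ = (33.5 - 38)/3 = -1.5

z = -1.5


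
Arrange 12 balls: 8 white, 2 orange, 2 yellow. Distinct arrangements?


12!/(8!×2!×2!) = 2970

2970


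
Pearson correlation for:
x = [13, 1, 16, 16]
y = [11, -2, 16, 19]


n=4, Σx=46, Σy=44, Σxy=701, Σx²=682, Σy²=742
r = (4×701 - 46×44)/√((4×682 - 46²)(4×742 - 44²))
= 780/√(612×1032) = 780/√631584 ≈ 780/794.7226 ≈ 0.9815

r ≈ 0.9815


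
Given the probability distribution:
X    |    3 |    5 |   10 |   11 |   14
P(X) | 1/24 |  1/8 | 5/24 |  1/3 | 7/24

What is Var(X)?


E[X] = 127/12
E[X²] = 731/6
Var(X) = E[X²] - (E[X])² = 731/6 - 16129/144 = 1415/144

Var(X) = 1415/144 ≈ 9.8264


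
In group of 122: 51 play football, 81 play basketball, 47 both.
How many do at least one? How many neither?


|A∪B| = 51+81-47 = 85
Neither = 122-85 = 37

At least one: 85; Neither: 37


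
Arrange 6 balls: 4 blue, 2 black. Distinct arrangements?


6!/(4!×2!) = 15

15


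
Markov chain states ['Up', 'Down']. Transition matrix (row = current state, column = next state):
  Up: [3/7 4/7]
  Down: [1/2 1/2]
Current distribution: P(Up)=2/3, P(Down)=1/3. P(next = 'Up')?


P(next=Up) = Σᵢ P(now=i)×P(i→Up)
= 2/3×3/7 + 1/3×1/2
= 2/7 + 1/6 = 19/42

P = 19/42 ≈ 0.4524


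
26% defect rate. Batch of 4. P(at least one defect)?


P(all good) = (37/50)^4 = 1874161/6250000
P(≥1 defect) = 4375839/6250000

P = 4375839/6250000 ≈ 70.01%


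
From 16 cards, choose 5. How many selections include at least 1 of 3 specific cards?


Complement: C(16,5) - C(13,5) = 4368 - 1287 = 3081

3081


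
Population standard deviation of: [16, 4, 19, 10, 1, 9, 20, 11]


Mean = 90/8 = 45/4
  (16-45/4)²=361/16
  (4-45/4)²=841/16
  (19-45/4)²=961/16
  (10-45/4)²=25/16
  (1-45/4)²=1681/16
  (9-45/4)²=81/16
  (20-45/4)²=1225/16
  (11-45/4)²=1/16
Σ(x-μ)² = 647/2
σ² = (647/2)/8 = 647/16

σ = √(647/16) ≈ 6.3590


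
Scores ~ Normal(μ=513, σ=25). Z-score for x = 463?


z = (x - μ)/σ = (463 - 513)/25 = -2.0

z = -2.0


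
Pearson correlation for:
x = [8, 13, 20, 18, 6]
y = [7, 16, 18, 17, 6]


n=5, Σx=65, Σy=64, Σxy=966, Σx²=993, Σy²=954
r = (5×966 - 65×64)/√((5×993 - 65²)(5×954 - 64²))
= 670/√(740×674) = 670/√498760 ≈ 670/706.2294 ≈ 0.9487

r ≈ 0.9487


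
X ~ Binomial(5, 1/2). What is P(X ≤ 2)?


P(X ≤ 2) = Σ P(X=i) for i=0..2
P(X=0) = 1/32
P(X=1) = 5/32
P(X=2) = 5/16
Sum = 1/2

P(X ≤ 2) = 1/2 ≈ 50.00%


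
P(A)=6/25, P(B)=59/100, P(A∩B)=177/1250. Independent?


P(A)×P(B) = 177/1250
P(A∩B) = 177/1250
Equal ✓ → Independent

Yes, independent


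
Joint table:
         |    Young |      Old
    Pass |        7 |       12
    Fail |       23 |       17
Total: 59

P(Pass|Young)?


P(Pass|Young) = 7/(7+23) = 7/30

P = 7/30 ≈ 23.33%


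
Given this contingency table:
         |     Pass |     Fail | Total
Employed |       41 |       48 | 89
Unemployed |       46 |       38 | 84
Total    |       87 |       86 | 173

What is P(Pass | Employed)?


P(Pass | Employed) = 41/(41+48) = 41/89

P(Pass|Employed) = 41/89 ≈ 46.07%


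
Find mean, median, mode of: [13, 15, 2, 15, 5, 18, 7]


Sorted: [2, 5, 7, 13, 15, 15, 18]
Mean = 75/7
Median = 13
Freq: {13: 1, 15: 2, 2: 1, 5: 1, 18: 1, 7: 1}
Mode: [15]

Mean=75/7, Median=13, Mode=15


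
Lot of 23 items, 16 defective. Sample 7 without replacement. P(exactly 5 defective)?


Hypergeometric: C(16,5)×C(7,2)/C(23,7)
= 4368×21/245157 = 30576/81719

P(X=5) = 30576/81719 ≈ 37.42%


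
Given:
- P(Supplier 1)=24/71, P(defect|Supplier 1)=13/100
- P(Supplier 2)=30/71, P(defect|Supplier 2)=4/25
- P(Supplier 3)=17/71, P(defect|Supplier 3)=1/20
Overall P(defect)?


P(B) = Σ P(B|Aᵢ)×P(Aᵢ)
  13/100×24/71 = 78/1775
  4/25×30/71 = 24/355
  1/20×17/71 = 17/1420
Sum = 877/7100

P(defect) = 877/7100 ≈ 12.35%


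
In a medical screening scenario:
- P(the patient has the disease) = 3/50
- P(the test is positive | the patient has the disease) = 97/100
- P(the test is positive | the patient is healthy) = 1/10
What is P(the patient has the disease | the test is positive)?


Using Bayes' theorem:
P(A|B) = P(B|A)·P(A) / P(B)

P(the test is positive) = 97/100 × 3/50 + 1/10 × 47/50
= 291/5000 + 47/500 = 761/5000

P(the patient has the disease|the test is positive) = (291/5000) / (761/5000) = 291/761

P(the patient has the disease|the test is positive) = 291/761 ≈ 38.24%


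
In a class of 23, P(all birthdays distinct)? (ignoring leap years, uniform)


P(all different) = Π(365-i)/365 for i=0..22
= (365/365)×(364/365)×...×(343/365)
= 0.492703

P ≈ 0.4927 ≈ 49.27%


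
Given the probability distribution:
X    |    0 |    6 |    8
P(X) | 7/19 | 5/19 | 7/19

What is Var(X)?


E[X] = 86/19
E[X²] = 628/19
Var(X) = E[X²] - (E[X])² = 628/19 - 7396/361 = 4536/361

Var(X) = 4536/361 ≈ 12.5651


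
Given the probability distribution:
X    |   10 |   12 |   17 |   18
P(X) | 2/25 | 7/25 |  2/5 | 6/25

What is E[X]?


E[X] = Σ x·P(X=x)
= (10)×(2/25) + (12)×(7/25) + (17)×(2/5) + (18)×(6/25)
= 382/25

E[X] = 382/25


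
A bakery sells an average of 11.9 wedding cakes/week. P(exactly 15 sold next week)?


Poisson(λ=11.9): P(X=15) = e^(-λ)×λ^k/k!
= e^(-11.9) × 11.9^15 / 15!
≈ 6.790404807e-06 × 1.35895295045e+16 / 1307674368000 ≈ 0.070567

P(X=15) ≈ 0.070567 ≈ 7.06%


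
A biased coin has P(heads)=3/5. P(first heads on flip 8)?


Geometric: P(X=8) = (1-p)^(k-1)×p = (2/5)^7×3/5 = 384/390625

P(X=8) = 384/390625 ≈ 0.10%


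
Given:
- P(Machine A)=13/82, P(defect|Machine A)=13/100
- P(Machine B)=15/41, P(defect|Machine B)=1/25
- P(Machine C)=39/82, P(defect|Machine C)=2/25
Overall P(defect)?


P(B) = Σ P(B|Aᵢ)×P(Aᵢ)
  13/100×13/82 = 169/8200
  1/25×15/41 = 3/205
  2/25×39/82 = 39/1025
Sum = 601/8200

P(defect) = 601/8200 ≈ 7.33%


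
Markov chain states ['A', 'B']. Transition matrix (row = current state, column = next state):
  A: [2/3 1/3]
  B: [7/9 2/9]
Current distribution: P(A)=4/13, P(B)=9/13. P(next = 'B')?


P(next=B) = Σᵢ P(now=i)×P(i→B)
= 4/13×1/3 + 9/13×2/9
= 4/39 + 2/13 = 10/39

P = 10/39 ≈ 0.2564


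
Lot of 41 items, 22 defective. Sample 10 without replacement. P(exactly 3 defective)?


Hypergeometric: C(22,3)×C(19,7)/C(41,10)
= 1540×50388/1121099408 = 105/1517

P(X=3) = 105/1517 ≈ 6.92%


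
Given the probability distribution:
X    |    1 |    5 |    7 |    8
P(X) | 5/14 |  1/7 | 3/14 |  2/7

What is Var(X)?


E[X] = 34/7
E[X²] = 229/7
Var(X) = E[X²] - (E[X])² = 229/7 - 1156/49 = 447/49

Var(X) = 447/49 ≈ 9.1224


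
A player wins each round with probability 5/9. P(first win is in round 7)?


Geometric: P(X=7) = (1-p)^(k-1)×p = (4/9)^6×5/9 = 20480/4782969

P(X=7) = 20480/4782969 ≈ 0.43%


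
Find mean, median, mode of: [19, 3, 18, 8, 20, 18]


Sorted: [3, 8, 18, 18, 19, 20]
Mean = 86/6 = 43/3
Median = 18
Freq: {19: 1, 3: 1, 18: 2, 8: 1, 20: 1}
Mode: [18]

Mean=43/3, Median=18, Mode=18


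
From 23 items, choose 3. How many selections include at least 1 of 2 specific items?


Complement: C(23,3) - C(21,3) = 1771 - 1330 = 441

441


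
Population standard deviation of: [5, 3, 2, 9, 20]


Mean = 39/5
  (5-39/5)²=196/25
  (3-39/5)²=576/25
  (2-39/5)²=841/25
  (9-39/5)²=36/25
  (20-39/5)²=3721/25
Σ(x-μ)² = 1074/5
σ² = (1074/5)/5 = 1074/25

σ = √(1074/25) ≈ 6.5544


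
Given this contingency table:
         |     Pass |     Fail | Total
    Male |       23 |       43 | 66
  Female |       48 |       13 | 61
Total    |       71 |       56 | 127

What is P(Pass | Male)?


P(Pass | Male) = 23/(23+43) = 23/66

P(Pass|Male) = 23/66 ≈ 34.85%


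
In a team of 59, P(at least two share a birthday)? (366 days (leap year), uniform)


P(all different) = Π(366-i)/366 for i=0..58
= 0.007112
P(match) = 1 - 0.007112 = 0.992888

P ≈ 0.9929 ≈ 99.29%


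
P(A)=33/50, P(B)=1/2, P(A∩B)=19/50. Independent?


P(A)×P(B) = 33/100
P(A∩B) = 19/50
Not equal → NOT independent

No, not independent


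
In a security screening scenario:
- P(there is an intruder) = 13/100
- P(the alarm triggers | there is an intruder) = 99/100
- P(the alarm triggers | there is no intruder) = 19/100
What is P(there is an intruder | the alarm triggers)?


Using Bayes' theorem:
P(A|B) = P(B|A)·P(A) / P(B)

P(the alarm triggers) = 99/100 × 13/100 + 19/100 × 87/100
= 1287/10000 + 1653/10000 = 147/500

P(there is an intruder|the alarm triggers) = (1287/10000) / (147/500) = 429/980

P(there is an intruder|the alarm triggers) = 429/980 ≈ 43.78%


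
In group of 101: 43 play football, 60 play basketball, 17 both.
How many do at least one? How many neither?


|A∪B| = 43+60-17 = 86
Neither = 101-86 = 15

At least one: 86; Neither: 15


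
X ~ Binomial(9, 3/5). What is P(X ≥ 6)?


P(X ≥ 6) = Σ P(X=i) for i=6..9
P(X=6) = 489888/1953125
P(X=7) = 314928/1953125
P(X=8) = 118098/1953125
P(X=9) = 19683/1953125
Sum = 942597/1953125

P(X ≥ 6) = 942597/1953125 ≈ 48.26%


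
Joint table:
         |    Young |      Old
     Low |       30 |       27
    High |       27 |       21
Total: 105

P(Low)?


P(Low) = (30+27)/105 = 57/105 = 19/35

P(Low) = 19/35 ≈ 54.29%


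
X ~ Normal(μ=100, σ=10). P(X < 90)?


z = (90-100)/10 = -1.0
P(Z < -1.0) = 0.1587

P(X < 90) ≈ 0.1587


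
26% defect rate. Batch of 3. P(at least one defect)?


P(all good) = (37/50)^3 = 50653/125000
P(≥1 defect) = 74347/125000

P = 74347/125000 ≈ 59.48%


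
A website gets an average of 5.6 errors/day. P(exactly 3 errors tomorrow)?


Poisson(λ=5.6): P(X=3) = e^(-λ)×λ^k/k!
= e^(-5.6) × 5.6^3 / 3!
≈ 0.003697863716 × 175.616 / 6 ≈ 0.108234

P(X=3) ≈ 0.108234 ≈ 10.82%


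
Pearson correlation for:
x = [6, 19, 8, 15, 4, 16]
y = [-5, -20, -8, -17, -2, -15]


n=6, Σx=68, Σy=-67, Σxy=-977, Σx²=958, Σy²=1007
r = (6×(-977) - 68×(-67))/√((6×958 - 68²)(6×1007 - (-67)²))
= -1306/√(1124×1553) = -1306/√1745572 ≈ -1306/1321.2010 ≈ -0.9885

r ≈ -0.9885


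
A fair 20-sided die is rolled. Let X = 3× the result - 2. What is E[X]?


E[die] = (1+20)/2 = 21/2
E[X] = 3×21/2 - 2 = 59/2

E[X] = 59/2


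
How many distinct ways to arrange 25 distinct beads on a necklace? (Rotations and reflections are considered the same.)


Free circular arrangements: rotations and reflections both identified.
(n-1)!/2 = 24!/2 = 620448401733239439360000/2 = 310224200866619719680000

310224200866619719680000


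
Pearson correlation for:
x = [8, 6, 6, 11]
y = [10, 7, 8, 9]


n=4, Σx=31, Σy=34, Σxy=269, Σx²=257, Σy²=294
r = (4×269 - 31×34)/√((4×257 - 31²)(4×294 - 34²))
= 22/√(67×20) = 22/√1340 ≈ 22/36.6060 ≈ 0.6010

r ≈ 0.6010


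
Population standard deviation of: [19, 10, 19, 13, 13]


Mean = 74/5
  (19-74/5)²=441/25
  (10-74/5)²=576/25
  (19-74/5)²=441/25
  (13-74/5)²=81/25
  (13-74/5)²=81/25
Σ(x-μ)² = 324/5
σ² = (324/5)/5 = 324/25

σ = √(324/25) ≈ 3.6000


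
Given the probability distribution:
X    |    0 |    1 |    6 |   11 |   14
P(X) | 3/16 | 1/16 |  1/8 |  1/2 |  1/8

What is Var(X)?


E[X] = 129/16
E[X²] = 1433/16
Var(X) = E[X²] - (E[X])² = 1433/16 - 16641/256 = 6287/256

Var(X) = 6287/256 ≈ 24.5586


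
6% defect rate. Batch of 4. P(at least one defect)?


P(all good) = (47/50)^4 = 4879681/6250000
P(≥1 defect) = 1370319/6250000

P = 1370319/6250000 ≈ 21.93%


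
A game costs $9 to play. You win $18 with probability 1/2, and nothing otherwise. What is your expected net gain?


E[gain] = (18-9)×1/2 + (-9)×1/2
= 9/2 - 9/2 = 0

Expected net gain = $0 ≈ $0.00


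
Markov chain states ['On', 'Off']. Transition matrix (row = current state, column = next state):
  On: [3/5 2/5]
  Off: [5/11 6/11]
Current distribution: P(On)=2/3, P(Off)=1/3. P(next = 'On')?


P(next=On) = Σᵢ P(now=i)×P(i→On)
= 2/3×3/5 + 1/3×5/11
= 2/5 + 5/33 = 91/165

P = 91/165 ≈ 0.5515


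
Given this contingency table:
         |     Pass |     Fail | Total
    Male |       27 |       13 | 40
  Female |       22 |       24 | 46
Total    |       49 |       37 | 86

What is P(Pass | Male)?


P(Pass | Male) = 27/(27+13) = 27/40

P(Pass|Male) = 27/40 ≈ 67.50%


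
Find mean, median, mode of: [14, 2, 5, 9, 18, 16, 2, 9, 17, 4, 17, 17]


Sorted: [2, 2, 4, 5, 9, 9, 14, 16, 17, 17, 17, 18]
Mean = 130/12 = 65/6
Median = 23/2
Freq: {14: 1, 2: 2, 5: 1, 9: 2, 18: 1, 16: 1, 17: 3, 4: 1}
Mode: [17]

Mean=65/6, Median=23/2, Mode=17


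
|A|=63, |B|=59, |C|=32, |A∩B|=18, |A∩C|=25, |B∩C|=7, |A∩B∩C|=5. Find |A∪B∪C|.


|A∪B∪C| = 63+59+32-18-25-7+5 = 109

|A∪B∪C| = 109


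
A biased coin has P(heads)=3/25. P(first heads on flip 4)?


Geometric: P(X=4) = (1-p)^(k-1)×p = (22/25)^3×3/25 = 31944/390625

P(X=4) = 31944/390625 ≈ 8.18%


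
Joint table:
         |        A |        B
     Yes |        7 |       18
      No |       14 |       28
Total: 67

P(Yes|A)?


P(Yes|A) = 7/(7+14) = 7/21 = 1/3

P = 1/3 ≈ 33.33%


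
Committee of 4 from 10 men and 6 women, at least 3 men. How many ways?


Count by #men:
  3M,1W: C(10,3)×C(6,1)=720
  4M,0W: C(10,4)×C(6,0)=210
Total = 930

930


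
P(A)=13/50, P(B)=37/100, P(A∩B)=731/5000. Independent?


P(A)×P(B) = 481/5000
P(A∩B) = 731/5000
Not equal → NOT independent

No, not independent


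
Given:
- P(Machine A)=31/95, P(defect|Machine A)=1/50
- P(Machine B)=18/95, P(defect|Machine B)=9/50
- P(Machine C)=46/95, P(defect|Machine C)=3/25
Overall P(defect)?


P(B) = Σ P(B|Aᵢ)×P(Aᵢ)
  1/50×31/95 = 31/4750
  9/50×18/95 = 81/2375
  3/25×46/95 = 138/2375
Sum = 469/4750

P(defect) = 469/4750 ≈ 9.87%


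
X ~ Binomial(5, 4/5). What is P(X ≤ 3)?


P(X ≤ 3) = Σ P(X=i) for i=0..3
P(X=0) = 1/3125
P(X=1) = 4/625
P(X=2) = 32/625
P(X=3) = 128/625
Sum = 821/3125

P(X ≤ 3) = 821/3125 ≈ 26.27%


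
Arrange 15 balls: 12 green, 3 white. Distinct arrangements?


15!/(12!×3!) = 455

455


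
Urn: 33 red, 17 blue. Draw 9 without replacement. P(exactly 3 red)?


Hypergeometric: C(33,3)×C(17,6)/C(50,9)
= 5456×12376/2505433700 = 219232/8134525

P(X=3) = 219232/8134525 ≈ 2.70%


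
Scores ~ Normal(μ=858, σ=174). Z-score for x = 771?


z = (x - μ)/σ = (771 - 858)/174 = -0.5

z = -0.5


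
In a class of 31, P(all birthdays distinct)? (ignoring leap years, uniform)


P(all different) = Π(365-i)/365 for i=0..30
= (365/365)×(364/365)×...×(335/365)
= 0.269545

P ≈ 0.2695 ≈ 26.95%


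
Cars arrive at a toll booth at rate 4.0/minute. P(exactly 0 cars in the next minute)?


Poisson(λ=4.0): P(X=0) = e^(-λ)×λ^k/k!
= e^(-4.0) × 4.0^0 / 0!
≈ 0.01831563889 × 1 / 1 ≈ 0.018316

P(X=0) ≈ 0.018316 ≈ 1.83%


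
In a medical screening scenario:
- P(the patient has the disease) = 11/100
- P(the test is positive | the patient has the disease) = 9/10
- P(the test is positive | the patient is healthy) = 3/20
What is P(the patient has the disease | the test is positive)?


Using Bayes' theorem:
P(A|B) = P(B|A)·P(A) / P(B)

P(the test is positive) = 9/10 × 11/100 + 3/20 × 89/100
= 99/1000 + 267/2000 = 93/400

P(the patient has the disease|the test is positive) = (99/1000) / (93/400) = 66/155

P(the patient has the disease|the test is positive) = 66/155 ≈ 42.58%


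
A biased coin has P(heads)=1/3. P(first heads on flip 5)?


Geometric: P(X=5) = (1-p)^(k-1)×p = (2/3)^4×1/3 = 16/243

P(X=5) = 16/243 ≈ 6.58%


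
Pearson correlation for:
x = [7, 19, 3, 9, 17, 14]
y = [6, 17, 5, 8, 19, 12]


n=6, Σx=69, Σy=67, Σxy=943, Σx²=985, Σy²=919
r = (6×943 - 69×67)/√((6×985 - 69²)(6×919 - 67²))
= 1035/√(1149×1025) = 1035/√1177725 ≈ 1035/1085.2304 ≈ 0.9537

r ≈ 0.9537


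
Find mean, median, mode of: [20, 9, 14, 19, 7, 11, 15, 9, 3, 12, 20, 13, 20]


Sorted: [3, 7, 9, 9, 11, 12, 13, 14, 15, 19, 20, 20, 20]
Mean = 172/13
Median = 13
Freq: {20: 3, 9: 2, 14: 1, 19: 1, 7: 1, 11: 1, 15: 1, 3: 1, 12: 1, 13: 1}
Mode: [20]

Mean=172/13, Median=13, Mode=20


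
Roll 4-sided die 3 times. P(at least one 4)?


P(no 4)^3 = (3/4)^3 = 27/64
P(≥1) = 1 - 27/64 = 37/64

P = 37/64 ≈ 57.81%


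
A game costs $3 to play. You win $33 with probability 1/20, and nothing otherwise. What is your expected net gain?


E[gain] = (33-3)×1/20 + (-3)×19/20
= 3/2 - 57/20 = -27/20

Expected net gain = $-27/20 ≈ $-1.35


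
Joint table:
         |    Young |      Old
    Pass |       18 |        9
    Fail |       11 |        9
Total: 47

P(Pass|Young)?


P(Pass|Young) = 18/(18+11) = 18/29

P = 18/29 ≈ 62.07%


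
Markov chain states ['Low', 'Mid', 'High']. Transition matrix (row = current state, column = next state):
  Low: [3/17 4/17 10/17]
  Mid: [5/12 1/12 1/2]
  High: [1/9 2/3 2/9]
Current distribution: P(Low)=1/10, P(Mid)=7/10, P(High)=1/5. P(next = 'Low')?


P(next=Low) = Σᵢ P(now=i)×P(i→Low)
= 1/10×3/17 + 7/10×5/12 + 1/5×1/9
= 3/170 + 7/24 + 1/45 = 2029/6120

P = 2029/6120 ≈ 0.3315


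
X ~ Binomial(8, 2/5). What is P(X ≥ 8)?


P(X ≥ 8) = Σ P(X=i) for i=8..8
P(X=8) = 256/390625
Sum = 256/390625

P(X ≥ 8) = 256/390625 ≈ 0.07%


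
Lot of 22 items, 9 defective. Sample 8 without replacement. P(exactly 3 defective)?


Hypergeometric: C(9,3)×C(13,5)/C(22,8)
= 84×1287/319770 = 546/1615

P(X=3) = 546/1615 ≈ 33.81%


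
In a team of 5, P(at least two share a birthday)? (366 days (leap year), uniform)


P(all different) = Π(366-i)/366 for i=0..4
= 0.972938
P(match) = 1 - 0.972938 = 0.027062

P ≈ 0.0271 ≈ 2.71%


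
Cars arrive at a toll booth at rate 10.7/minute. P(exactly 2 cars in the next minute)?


Poisson(λ=10.7): P(X=2) = e^(-λ)×λ^k/k!
= e^(-10.7) × 10.7^2 / 2!
≈ 2.254493791e-05 × 114.49 / 2 ≈ 0.001291

P(X=2) ≈ 0.001291 ≈ 0.13%


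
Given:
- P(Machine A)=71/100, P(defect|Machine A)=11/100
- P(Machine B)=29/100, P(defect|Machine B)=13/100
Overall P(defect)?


P(B) = Σ P(B|Aᵢ)×P(Aᵢ)
  11/100×71/100 = 781/10000
  13/100×29/100 = 377/10000
Sum = 579/5000

P(defect) = 579/5000 ≈ 11.58%


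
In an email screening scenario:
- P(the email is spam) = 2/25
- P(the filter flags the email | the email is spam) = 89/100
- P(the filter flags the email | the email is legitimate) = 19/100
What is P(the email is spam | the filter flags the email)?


Using Bayes' theorem:
P(A|B) = P(B|A)·P(A) / P(B)

P(the filter flags the email) = 89/100 × 2/25 + 19/100 × 23/25
= 89/1250 + 437/2500 = 123/500

P(the email is spam|the filter flags the email) = (89/1250) / (123/500) = 178/615

P(the email is spam|the filter flags the email) = 178/615 ≈ 28.94%


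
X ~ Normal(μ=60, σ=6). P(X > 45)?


z = (45-60)/6 = -2.5
P(X > 45) = 1 - P(Z ≤ -2.5) = 1 - 0.0062 = 0.9938

P(X > 45) ≈ 0.9938


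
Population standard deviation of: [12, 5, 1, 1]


Mean = 19/4
  (12-19/4)²=841/16
  (5-19/4)²=1/16
  (1-19/4)²=225/16
  (1-19/4)²=225/16
Σ(x-μ)² = 323/4
σ² = (323/4)/4 = 323/16

σ = √(323/16) ≈ 4.4931


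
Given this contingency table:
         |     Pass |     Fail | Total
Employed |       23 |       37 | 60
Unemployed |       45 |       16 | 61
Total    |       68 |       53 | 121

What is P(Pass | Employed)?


P(Pass | Employed) = 23/(23+37) = 23/60

P(Pass|Employed) = 23/60 ≈ 38.33%


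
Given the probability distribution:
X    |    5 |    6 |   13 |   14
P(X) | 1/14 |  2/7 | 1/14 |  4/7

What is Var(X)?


E[X] = 11
E[X²] = 953/7
Var(X) = E[X²] - (E[X])² = 953/7 - 121 = 106/7

Var(X) = 106/7 ≈ 15.1429


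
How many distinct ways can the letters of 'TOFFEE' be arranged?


Letters: 6, freq: {'T': 1, 'O': 1, 'F': 2, 'E': 2}
6!/(1!×1!×2!×2!) = 720/4 = 180

180


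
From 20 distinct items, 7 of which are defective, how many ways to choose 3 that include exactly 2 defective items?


Choose 2 of the 7 defective items and 1 of the other 13 items:
C(7,2)×C(13,1) = 21×13 = 273

273


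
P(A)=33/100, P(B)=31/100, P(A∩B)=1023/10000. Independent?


P(A)×P(B) = 1023/10000
P(A∩B) = 1023/10000
Equal ✓ → Independent

Yes, independent


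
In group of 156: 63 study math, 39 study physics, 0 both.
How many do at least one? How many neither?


|A∪B| = 63+39-0 = 102
Neither = 156-102 = 54

At least one: 102; Neither: 54


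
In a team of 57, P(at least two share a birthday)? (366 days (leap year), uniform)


P(all different) = Π(366-i)/366 for i=0..56
= 0.010010
P(match) = 1 - 0.010010 = 0.989990

P ≈ 0.9900 ≈ 99.00%


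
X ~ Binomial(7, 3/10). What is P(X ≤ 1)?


P(X ≤ 1) = Σ P(X=i) for i=0..1
P(X=0) = 823543/10000000
P(X=1) = 2470629/10000000
Sum = 823543/2500000

P(X ≤ 1) = 823543/2500000 ≈ 32.94%


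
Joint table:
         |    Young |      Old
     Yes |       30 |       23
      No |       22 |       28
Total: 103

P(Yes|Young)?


P(Yes|Young) = 30/(30+22) = 30/52 = 15/26

P = 15/26 ≈ 57.69%


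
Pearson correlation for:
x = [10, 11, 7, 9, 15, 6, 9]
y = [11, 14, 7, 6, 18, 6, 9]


n=7, Σx=67, Σy=71, Σxy=754, Σx²=693, Σy²=843
r = (7×754 - 67×71)/√((7×693 - 67²)(7×843 - 71²))
= 521/√(362×860) = 521/√311320 ≈ 521/557.9606 ≈ 0.9338

r ≈ 0.9338


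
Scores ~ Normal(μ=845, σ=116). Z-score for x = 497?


z = (x - μ)/σ = (497 - 845)/116 = -3.0

z = -3.0


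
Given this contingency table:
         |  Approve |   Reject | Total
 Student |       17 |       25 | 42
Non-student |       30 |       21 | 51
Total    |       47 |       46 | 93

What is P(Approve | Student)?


P(Approve | Student) = 17/(17+25) = 17/42

P(Approve|Student) = 17/42 ≈ 40.48%


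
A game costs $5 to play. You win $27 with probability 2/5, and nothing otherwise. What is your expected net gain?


E[gain] = (27-5)×2/5 + (-5)×3/5
= 44/5 - 3 = 29/5

Expected net gain = $29/5 ≈ $5.80


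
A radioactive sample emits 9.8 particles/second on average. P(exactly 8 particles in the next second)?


Poisson(λ=9.8): P(X=8) = e^(-λ)×λ^k/k!
= e^(-9.8) × 9.8^8 / 8!
≈ 5.545159943e-05 × 85076302.2582 / 40320 ≈ 0.117004

P(X=8) ≈ 0.117004 ≈ 11.70%


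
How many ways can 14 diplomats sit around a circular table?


Circular arrangements of 14 distinct objects: fix one position to break rotational symmetry.
(n-1)! = 13! = 6227020800

6227020800


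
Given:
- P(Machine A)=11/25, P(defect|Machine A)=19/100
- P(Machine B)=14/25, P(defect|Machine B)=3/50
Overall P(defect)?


P(B) = Σ P(B|Aᵢ)×P(Aᵢ)
  19/100×11/25 = 209/2500
  3/50×14/25 = 21/625
Sum = 293/2500

P(defect) = 293/2500 ≈ 11.72%


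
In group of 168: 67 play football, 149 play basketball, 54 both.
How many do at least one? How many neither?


|A∪B| = 67+149-54 = 162
Neither = 168-162 = 6

At least one: 162; Neither: 6


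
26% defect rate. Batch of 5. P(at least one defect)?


P(all good) = (37/50)^5 = 69343957/312500000
P(≥1 defect) = 243156043/312500000

P = 243156043/312500000 ≈ 77.81%


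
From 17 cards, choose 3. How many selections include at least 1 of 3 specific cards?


Complement: C(17,3) - C(14,3) = 680 - 364 = 316

316


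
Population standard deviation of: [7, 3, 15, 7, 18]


Mean = 50/5 = 10
  (7-10)²=9
  (3-10)²=49
  (15-10)²=25
  (7-10)²=9
  (18-10)²=64
Σ(x-μ)² = 156
σ² = 156/5

σ = √(156/5) ≈ 5.5857


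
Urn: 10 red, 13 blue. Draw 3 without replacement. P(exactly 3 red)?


Hypergeometric: C(10,3)×C(13,0)/C(23,3)
= 120×1/1771 = 120/1771

P(X=3) = 120/1771 ≈ 6.78%


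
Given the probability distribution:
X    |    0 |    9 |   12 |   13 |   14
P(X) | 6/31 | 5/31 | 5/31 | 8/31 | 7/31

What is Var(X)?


E[X] = 307/31
E[X²] = 3849/31
Var(X) = E[X²] - (E[X])² = 3849/31 - 94249/961 = 25070/961

Var(X) = 25070/961 ≈ 26.0874


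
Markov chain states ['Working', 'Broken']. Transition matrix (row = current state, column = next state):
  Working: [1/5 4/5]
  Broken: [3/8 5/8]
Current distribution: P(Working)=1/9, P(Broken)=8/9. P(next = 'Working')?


P(next=Working) = Σᵢ P(now=i)×P(i→Working)
= 1/9×1/5 + 8/9×3/8
= 1/45 + 1/3 = 16/45

P = 16/45 ≈ 0.3556


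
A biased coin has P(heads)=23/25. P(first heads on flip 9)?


Geometric: P(X=9) = (1-p)^(k-1)×p = (2/25)^8×23/25 = 5888/3814697265625

P(X=9) = 5888/3814697265625 ≈ 0.00%


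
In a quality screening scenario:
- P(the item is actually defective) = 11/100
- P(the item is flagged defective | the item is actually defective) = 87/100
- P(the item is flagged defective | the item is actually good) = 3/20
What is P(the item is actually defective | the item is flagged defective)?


Using Bayes' theorem:
P(A|B) = P(B|A)·P(A) / P(B)

P(the item is flagged defective) = 87/100 × 11/100 + 3/20 × 89/100
= 957/10000 + 267/2000 = 573/2500

P(the item is actually defective|the item is flagged defective) = (957/10000) / (573/2500) = 319/764

P(the item is actually defective|the item is flagged defective) = 319/764 ≈ 41.75%


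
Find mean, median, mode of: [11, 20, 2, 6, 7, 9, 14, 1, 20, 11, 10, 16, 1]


Sorted: [1, 1, 2, 6, 7, 9, 10, 11, 11, 14, 16, 20, 20]
Mean = 128/13
Median = 10
Freq: {11: 2, 20: 2, 2: 1, 6: 1, 7: 1, 9: 1, 14: 1, 1: 2, 10: 1, 16: 1}
Mode: [1, 11, 20]

Mean=128/13, Median=10, Mode=[1, 11, 20]


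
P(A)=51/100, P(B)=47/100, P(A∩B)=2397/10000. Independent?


P(A)×P(B) = 2397/10000
P(A∩B) = 2397/10000
Equal ✓ → Independent

Yes, independent


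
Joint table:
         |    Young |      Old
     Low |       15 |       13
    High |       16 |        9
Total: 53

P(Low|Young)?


P(Low|Young) = 15/(15+16) = 15/31

P = 15/31 ≈ 48.39%


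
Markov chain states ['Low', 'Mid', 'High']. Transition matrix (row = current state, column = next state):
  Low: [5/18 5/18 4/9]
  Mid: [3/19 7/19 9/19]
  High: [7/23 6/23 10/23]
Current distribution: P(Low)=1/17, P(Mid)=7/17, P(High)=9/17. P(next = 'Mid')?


P(next=Mid) = Σᵢ P(now=i)×P(i→Mid)
= 1/17×5/18 + 7/17×7/19 + 9/17×6/23
= 5/306 + 49/323 + 54/391 = 40939/133722

P = 40939/133722 ≈ 0.3062


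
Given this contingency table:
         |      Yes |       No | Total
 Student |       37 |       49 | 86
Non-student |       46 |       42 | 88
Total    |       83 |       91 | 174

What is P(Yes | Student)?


P(Yes | Student) = 37/(37+49) = 37/86

P(Yes|Student) = 37/86 ≈ 43.02%


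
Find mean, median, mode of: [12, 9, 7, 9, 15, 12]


Sorted: [7, 9, 9, 12, 12, 15]
Mean = 64/6 = 32/3
Median = 21/2
Freq: {12: 2, 9: 2, 7: 1, 15: 1}
Mode: [9, 12]

Mean=32/3, Median=21/2, Mode=[9, 12]


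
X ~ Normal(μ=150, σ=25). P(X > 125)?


z = (125-150)/25 = -1.0
P(X > 125) = 1 - P(Z ≤ -1.0) = 1 - 0.1587 = 0.8413

P(X > 125) ≈ 0.8413


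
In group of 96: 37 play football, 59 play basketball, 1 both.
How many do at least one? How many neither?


|A∪B| = 37+59-1 = 95
Neither = 96-95 = 1

At least one: 95; Neither: 1


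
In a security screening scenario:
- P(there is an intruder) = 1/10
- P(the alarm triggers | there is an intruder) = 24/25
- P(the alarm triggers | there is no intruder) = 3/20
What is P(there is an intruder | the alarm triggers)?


Using Bayes' theorem:
P(A|B) = P(B|A)·P(A) / P(B)

P(the alarm triggers) = 24/25 × 1/10 + 3/20 × 9/10
= 12/125 + 27/200 = 231/1000

P(there is an intruder|the alarm triggers) = (12/125) / (231/1000) = 32/77

P(there is an intruder|the alarm triggers) = 32/77 ≈ 41.56%


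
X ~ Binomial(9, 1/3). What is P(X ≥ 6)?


P(X ≥ 6) = Σ P(X=i) for i=6..9
P(X=6) = 224/6561
P(X=7) = 16/2187
P(X=8) = 2/2187
P(X=9) = 1/19683
Sum = 835/19683

P(X ≥ 6) = 835/19683 ≈ 4.24%


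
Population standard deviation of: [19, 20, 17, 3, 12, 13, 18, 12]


Mean = 114/8 = 57/4
  (19-57/4)²=361/16
  (20-57/4)²=529/16
  (17-57/4)²=121/16
  (3-57/4)²=2025/16
  (12-57/4)²=81/16
  (13-57/4)²=25/16
  (18-57/4)²=225/16
  (12-57/4)²=81/16
Σ(x-μ)² = 431/2
σ² = (431/2)/8 = 431/16

σ = √(431/16) ≈ 5.1901


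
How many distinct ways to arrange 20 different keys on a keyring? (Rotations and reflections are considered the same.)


Free circular arrangements: rotations and reflections both identified.
(n-1)!/2 = 19!/2 = 121645100408832000/2 = 60822550204416000

60822550204416000


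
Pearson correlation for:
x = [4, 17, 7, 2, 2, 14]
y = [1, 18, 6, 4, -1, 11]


n=6, Σx=46, Σy=39, Σxy=512, Σx²=558, Σy²=499
r = (6×512 - 46×39)/√((6×558 - 46²)(6×499 - 39²))
= 1278/√(1232×1473) = 1278/√1814736 ≈ 1278/1347.1214 ≈ 0.9487

r ≈ 0.9487


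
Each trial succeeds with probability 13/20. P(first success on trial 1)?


Geometric: P(X=1) = (1-p)^(k-1)×p = (7/20)^0×13/20 = 13/20

P(X=1) = 13/20 ≈ 65.00%


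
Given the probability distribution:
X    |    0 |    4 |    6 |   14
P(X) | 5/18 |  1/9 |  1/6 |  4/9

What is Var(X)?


E[X] = 23/3
E[X²] = 854/9
Var(X) = E[X²] - (E[X])² = 854/9 - 529/9 = 325/9

Var(X) = 325/9 ≈ 36.1111


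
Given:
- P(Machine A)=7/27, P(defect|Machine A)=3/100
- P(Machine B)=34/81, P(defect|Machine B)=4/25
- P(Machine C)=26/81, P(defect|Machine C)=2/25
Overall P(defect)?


P(B) = Σ P(B|Aᵢ)×P(Aᵢ)
  3/100×7/27 = 7/900
  4/25×34/81 = 136/2025
  2/25×26/81 = 52/2025
Sum = 163/1620

P(defect) = 163/1620 ≈ 10.06%


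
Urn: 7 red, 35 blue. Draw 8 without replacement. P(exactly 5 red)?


Hypergeometric: C(7,5)×C(35,3)/C(42,8)
= 21×6545/118030185 = 1309/1124097

P(X=5) = 1309/1124097 ≈ 0.12%


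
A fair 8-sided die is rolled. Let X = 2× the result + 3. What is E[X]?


E[die] = (1+8)/2 = 9/2
E[X] = 2×9/2 + 3 = 12

E[X] = 12


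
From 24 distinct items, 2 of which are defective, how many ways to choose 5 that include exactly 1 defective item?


Choose 1 of the 2 defective items and 4 of the other 22 items:
C(2,1)×C(22,4) = 2×7315 = 14630

14630


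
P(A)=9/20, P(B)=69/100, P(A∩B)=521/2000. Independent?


P(A)×P(B) = 621/2000
P(A∩B) = 521/2000
Not equal → NOT independent

No, not independent


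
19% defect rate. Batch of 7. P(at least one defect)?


P(all good) = (81/100)^7 = 22876792454961/100000000000000
P(≥1 defect) = 77123207545039/100000000000000

P = 77123207545039/100000000000000 ≈ 77.12%


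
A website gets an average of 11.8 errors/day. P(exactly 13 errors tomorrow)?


Poisson(λ=11.8): P(X=13) = e^(-λ)×λ^k/k!
= e^(-11.8) × 11.8^13 / 13!
≈ 7.504557915e-06 × 8.59935929763e+13 / 6227020800 ≈ 0.103636

P(X=13) ≈ 0.103636 ≈ 10.36%


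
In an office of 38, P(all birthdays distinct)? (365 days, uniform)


P(all different) = Π(365-i)/365 for i=0..37
= (365/365)×(364/365)×...×(328/365)
= 0.135932

P ≈ 0.1359 ≈ 13.59%


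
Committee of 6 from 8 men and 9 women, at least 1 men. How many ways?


Count by #men:
  1M,5W: C(8,1)×C(9,5)=1008
  2M,4W: C(8,2)×C(9,4)=3528
  3M,3W: C(8,3)×C(9,3)=4704
  4M,2W: C(8,4)×C(9,2)=2520
  5M,1W: C(8,5)×C(9,1)=504
  6M,0W: C(8,6)×C(9,0)=28
Total = 12292

12292


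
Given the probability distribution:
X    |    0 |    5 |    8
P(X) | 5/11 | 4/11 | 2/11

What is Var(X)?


E[X] = 36/11
E[X²] = 228/11
Var(X) = E[X²] - (E[X])² = 228/11 - 1296/121 = 1212/121

Var(X) = 1212/121 ≈ 10.0165


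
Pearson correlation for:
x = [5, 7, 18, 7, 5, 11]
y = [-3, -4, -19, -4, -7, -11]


n=6, Σx=53, Σy=-48, Σxy=-569, Σx²=593, Σy²=572
r = (6×(-569) - 53×(-48))/√((6×593 - 53²)(6×572 - (-48)²))
= -870/√(749×1128) = -870/√844872 ≈ -870/919.1692 ≈ -0.9465

r ≈ -0.9465


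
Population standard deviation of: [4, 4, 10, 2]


Mean = 20/4 = 5
  (4-5)²=1
  (4-5)²=1
  (10-5)²=25
  (2-5)²=9
Σ(x-μ)² = 36
σ² = 36/4 = 9

σ = √(9) ≈ 3.0000


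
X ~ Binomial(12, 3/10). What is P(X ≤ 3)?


P(X ≤ 3) = Σ P(X=i) for i=0..3
P(X=0) = 13841287201/1000000000000
P(X=1) = 17795940687/250000000000
P(X=2) = 83895148953/500000000000
P(X=3) = 11985021279/50000000000
Sum = 98503154687/200000000000

P(X ≤ 3) = 98503154687/200000000000 ≈ 49.25%


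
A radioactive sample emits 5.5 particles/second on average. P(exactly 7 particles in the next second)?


Poisson(λ=5.5): P(X=7) = e^(-λ)×λ^k/k!
= e^(-5.5) × 5.5^7 / 7!
≈ 0.004086771438 × 152243.523438 / 5040 ≈ 0.123449

P(X=7) ≈ 0.123449 ≈ 12.34%


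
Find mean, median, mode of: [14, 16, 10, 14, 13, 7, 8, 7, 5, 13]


Sorted: [5, 7, 7, 8, 10, 13, 13, 14, 14, 16]
Mean = 107/10
Median = 23/2
Freq: {14: 2, 16: 1, 10: 1, 13: 2, 7: 2, 8: 1, 5: 1}
Mode: [7, 13, 14]

Mean=107/10, Median=23/2, Mode=[7, 13, 14]


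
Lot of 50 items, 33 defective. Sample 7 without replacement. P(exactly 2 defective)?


Hypergeometric: C(33,2)×C(17,5)/C(50,7)
= 528×6188/99884400 = 884/27025

P(X=2) = 884/27025 ≈ 3.27%


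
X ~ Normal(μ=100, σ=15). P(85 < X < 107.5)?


z₁=(85-100)/15=-1.0, z₂=(107.5-100)/15=0.5
P = Φ(0.5) - Φ(-1.0) = 0.691462 - 0.158655 = 0.532807 ≈ 0.5328

P(85 < X < 107.5) ≈ 0.5328
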